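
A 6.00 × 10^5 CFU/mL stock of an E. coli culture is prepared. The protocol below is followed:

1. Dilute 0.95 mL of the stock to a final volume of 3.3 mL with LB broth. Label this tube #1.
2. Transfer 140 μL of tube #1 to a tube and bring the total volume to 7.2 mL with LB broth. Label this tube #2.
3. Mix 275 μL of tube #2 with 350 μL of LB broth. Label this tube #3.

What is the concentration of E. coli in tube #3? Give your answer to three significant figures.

Step 1: 0.95 mL brought to 3.3 mL → factor 3.3/0.95 = 3.4737
Step 2: 140 μL brought to 7.2 mL → factor 7200/140 = 51.429
Step 3: 275 μL + 350 μL = 625 μL total → factor 625/275 = 2.2727
Overall dilution factor = 3.4737 × 51.429 × 2.2727 = 406.02
Final = 6.00 × 10^5 CFU/mL / 406.02 = 1.48 × 10^3 CFU/mL

1.48 × 10^3 CFU/mL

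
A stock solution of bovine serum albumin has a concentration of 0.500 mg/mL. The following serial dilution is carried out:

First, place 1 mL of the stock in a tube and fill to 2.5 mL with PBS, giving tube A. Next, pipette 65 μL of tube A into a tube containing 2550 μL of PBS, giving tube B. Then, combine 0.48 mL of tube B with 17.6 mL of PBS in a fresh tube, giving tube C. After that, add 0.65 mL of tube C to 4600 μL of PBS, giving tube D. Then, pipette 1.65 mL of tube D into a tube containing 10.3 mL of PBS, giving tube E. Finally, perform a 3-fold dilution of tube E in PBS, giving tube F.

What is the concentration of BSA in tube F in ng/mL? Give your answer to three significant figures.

Step 1: 1 mL brought to 2.5 mL → factor 2.5/1 = 2.5
Step 2: 65 μL + 2550 μL = 2615 μL total → factor 2615/65 = 40.231
Step 3: 0.48 mL + 17.6 mL = 18.08 mL total → factor 18.08/0.48 = 37.667
Step 4: 0.65 mL + 4600 μL = 5.25 mL total → factor 5.25/0.65 = 8.0769
Step 5: 1.65 mL + 10.3 mL = 11.95 mL total → factor 11.95/1.65 = 7.2424
Step 6: 3-fold → factor 3
Overall dilution factor = 2.5 × 40.231 × 37.667 × 8.0769 × 7.2424 × 3 = 6.6482 × 10^5
Final = 0.500 mg/mL / 6.6482 × 10^5 = 7.521 × 10^-7 mg/mL = 0.752 ng/mL

0.752 ng/mL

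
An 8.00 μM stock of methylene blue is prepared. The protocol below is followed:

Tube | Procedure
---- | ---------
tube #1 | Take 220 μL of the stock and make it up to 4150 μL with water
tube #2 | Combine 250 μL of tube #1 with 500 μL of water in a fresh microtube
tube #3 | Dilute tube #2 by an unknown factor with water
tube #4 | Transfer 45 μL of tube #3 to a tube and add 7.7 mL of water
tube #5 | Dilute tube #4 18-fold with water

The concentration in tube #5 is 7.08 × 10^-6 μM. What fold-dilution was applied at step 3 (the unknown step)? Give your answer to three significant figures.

Step 1: 220 μL brought to 4150 μL → factor 4150/220 = 18.864
Step 2: 250 μL + 500 μL = 750 μL total → factor 750/250 = 3
Step 3: unknown factor x
Step 4: 45 μL + 7.7 mL = 7745 μL total → factor 7745/45 = 172.11
Step 5: 18-fold → factor 18
Product of known-step factors = 1.7532 × 10^5
Overall factor = 8.00 μM / (7.08 × 10^-6 μM) = 1.1299 × 10^6
x = 1.1299 × 10^6 / 1.7532 × 10^5 = 6.45

6.45-fold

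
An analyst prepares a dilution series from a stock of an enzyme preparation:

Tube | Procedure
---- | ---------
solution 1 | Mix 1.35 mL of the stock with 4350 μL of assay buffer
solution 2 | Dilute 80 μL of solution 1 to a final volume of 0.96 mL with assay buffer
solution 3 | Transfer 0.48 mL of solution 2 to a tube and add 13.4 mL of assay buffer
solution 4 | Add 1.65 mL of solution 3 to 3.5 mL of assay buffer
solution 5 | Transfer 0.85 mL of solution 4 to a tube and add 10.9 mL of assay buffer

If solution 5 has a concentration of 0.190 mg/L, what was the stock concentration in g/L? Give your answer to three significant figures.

12.0 g/L

Step 1: 1.35 mL + 4350 μL = 5.7 mL total → factor 5.7/1.35 = 4.2222
Step 2: 80 μL brought to 0.96 mL → factor 960/80 = 12
Step 3: 0.48 mL + 13.4 mL = 13.88 mL total → factor 13.88/0.48 = 28.917
Step 4: 1.65 mL + 3.5 mL = 5.15 mL total → factor 5.15/1.65 = 3.1212
Step 5: 0.85 mL + 10.9 mL = 11.75 mL total → factor 11.75/0.85 = 13.824
Overall dilution factor = 4.2222 × 12 × 28.917 × 3.1212 × 13.824 = 63214
Stock = 0.190 mg/L × 63214 = 1.201 × 10^4 mg/L = 12.0 g/L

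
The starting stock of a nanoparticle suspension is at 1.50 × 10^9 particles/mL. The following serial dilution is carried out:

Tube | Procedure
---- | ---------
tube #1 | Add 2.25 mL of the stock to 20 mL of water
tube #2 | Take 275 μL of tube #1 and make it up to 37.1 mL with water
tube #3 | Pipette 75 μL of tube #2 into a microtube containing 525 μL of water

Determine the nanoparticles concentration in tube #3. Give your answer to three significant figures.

1.41 × 10^5 particles/mL

Step 1: 2.25 mL + 20 mL = 22.25 mL total → factor 22.25/2.25 = 9.8889
Step 2: 275 μL brought to 37.1 mL → factor 37100/275 = 134.91
Step 3: 75 μL + 525 μL = 600 μL total → factor 600/75 = 8
Overall dilution factor = 9.8889 × 134.91 × 8 = 10673
Final = 1.50 × 10^9 particles/mL / 10673 = 1.41 × 10^5 particles/mL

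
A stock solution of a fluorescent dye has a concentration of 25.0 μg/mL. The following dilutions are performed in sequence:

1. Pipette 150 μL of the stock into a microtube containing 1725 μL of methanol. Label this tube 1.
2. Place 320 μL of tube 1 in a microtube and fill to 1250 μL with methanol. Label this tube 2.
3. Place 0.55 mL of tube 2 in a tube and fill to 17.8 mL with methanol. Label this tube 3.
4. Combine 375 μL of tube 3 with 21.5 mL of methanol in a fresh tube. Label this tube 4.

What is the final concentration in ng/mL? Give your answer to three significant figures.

0.271 ng/mL

Step 1: 150 μL + 1725 μL = 1875 μL total → factor 1875/150 = 12.5
Step 2: 320 μL brought to 1250 μL → factor 1250/320 = 3.9062
Step 3: 0.55 mL brought to 17.8 mL → factor 17.8/0.55 = 32.364
Step 4: 375 μL + 21.5 mL = 21875 μL total → factor 21875/375 = 58.333
Overall dilution factor = 12.5 × 3.9062 × 32.364 × 58.333 = 92182
Final = 25.0 μg/mL / 92182 = 0.0002712 μg/mL = 0.271 ng/mL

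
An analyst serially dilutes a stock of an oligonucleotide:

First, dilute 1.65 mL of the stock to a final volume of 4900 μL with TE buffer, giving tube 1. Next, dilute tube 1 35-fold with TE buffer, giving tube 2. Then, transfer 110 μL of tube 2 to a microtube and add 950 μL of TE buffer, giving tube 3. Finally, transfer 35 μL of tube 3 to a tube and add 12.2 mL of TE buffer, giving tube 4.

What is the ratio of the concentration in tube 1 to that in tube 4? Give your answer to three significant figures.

1.18 × 10^5

Step 1: 1.65 mL brought to 4900 μL → factor 4.9/1.65 = 2.9697
Step 2: 35-fold → factor 35
Step 3: 110 μL + 950 μL = 1060 μL total → factor 1060/110 = 9.6364
Step 4: 35 μL + 12.2 mL = 12235 μL total → factor 12235/35 = 349.57
Dilution factor to tube 1 = 2.9697; to tube 4 = 3.5013 × 10^5
[tube 1]/[tube 4] = (factor to tube 4)/(factor to tube 1) = 3.5013 × 10^5/2.9697 = 1.18 × 10^5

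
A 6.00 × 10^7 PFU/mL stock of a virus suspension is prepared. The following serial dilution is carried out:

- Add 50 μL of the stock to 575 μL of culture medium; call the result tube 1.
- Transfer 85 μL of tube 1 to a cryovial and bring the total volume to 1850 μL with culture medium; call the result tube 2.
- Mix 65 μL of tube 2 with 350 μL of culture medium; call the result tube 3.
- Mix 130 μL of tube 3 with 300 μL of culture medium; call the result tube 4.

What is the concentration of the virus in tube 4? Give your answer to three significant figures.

Step 1: 50 μL + 575 μL = 625 μL total → factor 625/50 = 12.5
Step 2: 85 μL brought to 1850 μL → factor 1850/85 = 21.765
Step 3: 65 μL + 350 μL = 415 μL total → factor 415/65 = 6.3846
Step 4: 130 μL + 300 μL = 430 μL total → factor 430/130 = 3.3077
Overall dilution factor = 12.5 × 21.765 × 6.3846 × 3.3077 = 5745.4
Final = 6.00 × 10^7 PFU/mL / 5745.4 = 1.04 × 10^4 PFU/mL

1.04 × 10^4 PFU/mL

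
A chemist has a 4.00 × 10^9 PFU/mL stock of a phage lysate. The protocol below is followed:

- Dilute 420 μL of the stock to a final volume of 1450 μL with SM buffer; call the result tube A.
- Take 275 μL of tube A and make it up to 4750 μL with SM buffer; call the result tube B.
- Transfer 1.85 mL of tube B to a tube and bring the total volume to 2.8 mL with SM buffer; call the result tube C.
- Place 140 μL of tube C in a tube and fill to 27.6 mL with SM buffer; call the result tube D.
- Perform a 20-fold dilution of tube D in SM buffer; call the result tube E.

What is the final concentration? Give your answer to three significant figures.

Step 1: 420 μL brought to 1450 μL → factor 1450/420 = 3.4524
Step 2: 275 μL brought to 4750 μL → factor 4750/275 = 17.273
Step 3: 1.85 mL brought to 2.8 mL → factor 2.8/1.85 = 1.5135
Step 4: 140 μL brought to 27.6 mL → factor 27600/140 = 197.14
Step 5: 20-fold → factor 20
Overall dilution factor = 3.4524 × 17.273 × 1.5135 × 197.14 × 20 = 3.5586 × 10^5
Final = 4.00 × 10^9 PFU/mL / 3.5586 × 10^5 = 1.12 × 10^4 PFU/mL

1.12 × 10^4 PFU/mL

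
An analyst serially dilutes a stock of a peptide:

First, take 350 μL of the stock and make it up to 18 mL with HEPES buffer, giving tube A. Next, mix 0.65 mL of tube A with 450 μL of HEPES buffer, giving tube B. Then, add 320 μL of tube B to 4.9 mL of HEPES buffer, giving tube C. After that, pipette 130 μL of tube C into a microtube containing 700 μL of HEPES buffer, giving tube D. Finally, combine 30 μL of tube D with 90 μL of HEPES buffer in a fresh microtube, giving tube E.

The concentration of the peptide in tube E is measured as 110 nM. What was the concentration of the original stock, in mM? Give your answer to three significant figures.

3.99 mM

Step 1: 350 μL brought to 18 mL → factor 18000/350 = 51.429
Step 2: 0.65 mL + 450 μL = 1.1 mL total → factor 1.1/0.65 = 1.6923
Step 3: 320 μL + 4.9 mL = 5220 μL total → factor 5220/320 = 16.312
Step 4: 130 μL + 700 μL = 830 μL total → factor 830/130 = 6.3846
Step 5: 30 μL + 90 μL = 120 μL total → factor 120/30 = 4
Overall dilution factor = 51.429 × 1.6923 × 16.312 × 6.3846 × 4 = 36258
Stock = 110 nM × 36258 = 3.988 × 10^6 nM = 3.99 mM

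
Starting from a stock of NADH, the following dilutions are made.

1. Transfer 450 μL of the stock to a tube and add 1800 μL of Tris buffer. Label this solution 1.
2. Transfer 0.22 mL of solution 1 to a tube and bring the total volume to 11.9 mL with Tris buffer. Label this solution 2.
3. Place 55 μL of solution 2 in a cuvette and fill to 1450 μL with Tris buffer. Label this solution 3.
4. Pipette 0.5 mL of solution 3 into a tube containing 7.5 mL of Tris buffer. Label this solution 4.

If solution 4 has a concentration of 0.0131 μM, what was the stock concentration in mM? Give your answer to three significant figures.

1.49 mM

Step 1: 450 μL + 1800 μL = 2250 μL total → factor 2250/450 = 5
Step 2: 0.22 mL brought to 11.9 mL → factor 11.9/0.22 = 54.091
Step 3: 55 μL brought to 1450 μL → factor 1450/55 = 26.364
Step 4: 0.5 mL + 7.5 mL = 8 mL total → factor 8/0.5 = 16
Overall dilution factor = 5 × 54.091 × 26.364 × 16 = 1.1408 × 10^5
Stock = 0.0131 μM × 1.1408 × 10^5 = 1494 μM = 1.49 mM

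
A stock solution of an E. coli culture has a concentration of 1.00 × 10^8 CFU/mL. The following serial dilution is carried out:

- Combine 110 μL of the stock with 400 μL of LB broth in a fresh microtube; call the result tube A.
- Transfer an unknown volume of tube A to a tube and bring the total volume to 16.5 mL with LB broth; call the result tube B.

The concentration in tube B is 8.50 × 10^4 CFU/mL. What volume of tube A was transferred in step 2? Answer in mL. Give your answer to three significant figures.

0.0650 mL

Step 1: 110 μL + 400 μL = 510 μL total → factor 510/110 = 4.6364
Step 2: v brought to 16.5 mL → factor = 16.5 mL/v
Product of known-step factors = 4.6364
Overall factor = 1.00 × 10^8 CFU/mL / (8.50 × 10^4 CFU/mL) = 1176.5
Step-2 factor = 1176.5 / 4.6364 = 253.75
v = 16.5 mL / 253.75 = 0.0650 mL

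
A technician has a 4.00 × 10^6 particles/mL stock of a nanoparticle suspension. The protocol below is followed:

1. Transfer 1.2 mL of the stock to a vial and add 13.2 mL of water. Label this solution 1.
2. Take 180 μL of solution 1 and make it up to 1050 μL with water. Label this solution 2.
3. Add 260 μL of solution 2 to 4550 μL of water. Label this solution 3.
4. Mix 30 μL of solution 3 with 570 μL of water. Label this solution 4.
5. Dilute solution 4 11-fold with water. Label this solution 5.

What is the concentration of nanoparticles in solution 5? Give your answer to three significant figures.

14.0 particles/mL

Step 1: 1.2 mL + 13.2 mL = 14.4 mL total → factor 14.4/1.2 = 12
Step 2: 180 μL brought to 1050 μL → factor 1050/180 = 5.8333
Step 3: 260 μL + 4550 μL = 4810 μL total → factor 4810/260 = 18.5
Step 4: 30 μL + 570 μL = 600 μL total → factor 600/30 = 20
Step 5: 11-fold → factor 11
Overall dilution factor = 12 × 5.8333 × 18.5 × 20 × 11 = 2.849 × 10^5
Final = 4.00 × 10^6 particles/mL / 2.849 × 10^5 = 14.0 particles/mL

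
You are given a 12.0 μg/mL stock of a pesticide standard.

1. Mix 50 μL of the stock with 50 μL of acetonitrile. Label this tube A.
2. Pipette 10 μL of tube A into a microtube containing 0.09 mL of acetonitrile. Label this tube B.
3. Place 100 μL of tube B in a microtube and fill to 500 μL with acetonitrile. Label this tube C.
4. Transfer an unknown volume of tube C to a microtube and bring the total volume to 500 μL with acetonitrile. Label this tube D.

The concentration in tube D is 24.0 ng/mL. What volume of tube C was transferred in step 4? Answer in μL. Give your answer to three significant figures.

Step 1: 50 μL + 50 μL = 100 μL total → factor 100/50 = 2
Step 2: 10 μL + 0.09 mL = 100 μL total → factor 100/10 = 10
Step 3: 100 μL brought to 500 μL → factor 500/100 = 5
Step 4: v brought to 500 μL → factor = 500 μL/v
Product of known-step factors = 100
Overall factor = 12.0 μg/mL / (24.0 ng/mL) = 500
Step-4 factor = 500 / 100 = 5
v = 500 μL / 5 = 100 μL

100 μL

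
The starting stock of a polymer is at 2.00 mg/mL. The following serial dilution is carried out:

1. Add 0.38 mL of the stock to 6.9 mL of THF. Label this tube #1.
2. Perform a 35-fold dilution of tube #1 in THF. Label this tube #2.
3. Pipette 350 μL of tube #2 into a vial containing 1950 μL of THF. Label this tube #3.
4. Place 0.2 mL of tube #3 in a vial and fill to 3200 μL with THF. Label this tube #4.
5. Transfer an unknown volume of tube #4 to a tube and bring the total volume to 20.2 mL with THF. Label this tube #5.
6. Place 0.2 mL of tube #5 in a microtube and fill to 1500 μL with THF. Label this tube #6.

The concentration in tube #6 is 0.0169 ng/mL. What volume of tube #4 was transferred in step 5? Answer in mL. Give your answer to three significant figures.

Step 1: 0.38 mL + 6.9 mL = 7.28 mL total → factor 7.28/0.38 = 19.158
Step 2: 35-fold → factor 35
Step 3: 350 μL + 1950 μL = 2300 μL total → factor 2300/350 = 6.5714
Step 4: 0.2 mL brought to 3200 μL → factor 3.2/0.2 = 16
Step 5: v brought to 20.2 mL → factor = 20.2 mL/v
Step 6: 0.2 mL brought to 1500 μL → factor 1.5/0.2 = 7.5
Product of known-step factors = 5.2876 × 10^5
Overall factor = 2.00 mg/mL / (0.0169 ng/mL) = 1.1834 × 10^8
Step-5 factor = 1.1834 × 10^8 / 5.2876 × 10^5 = 223.81
v = 20.2 mL / 223.81 = 0.0903 mL

0.0903 mL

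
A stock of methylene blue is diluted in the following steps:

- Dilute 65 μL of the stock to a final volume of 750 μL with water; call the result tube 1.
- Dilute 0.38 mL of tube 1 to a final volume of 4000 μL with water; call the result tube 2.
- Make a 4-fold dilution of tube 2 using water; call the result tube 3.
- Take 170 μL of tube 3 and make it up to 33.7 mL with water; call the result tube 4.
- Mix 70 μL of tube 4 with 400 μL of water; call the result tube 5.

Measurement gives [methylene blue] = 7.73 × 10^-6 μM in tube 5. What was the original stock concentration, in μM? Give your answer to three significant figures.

5.00 μM

Step 1: 65 μL brought to 750 μL → factor 750/65 = 11.538
Step 2: 0.38 mL brought to 4000 μL → factor 4/0.38 = 10.526
Step 3: 4-fold → factor 4
Step 4: 170 μL brought to 33.7 mL → factor 33700/170 = 198.24
Step 5: 70 μL + 400 μL = 470 μL total → factor 470/70 = 6.7143
Overall dilution factor = 11.538 × 10.526 × 4 × 198.24 × 6.7143 = 6.4664 × 10^5
Stock = 7.73 × 10^-6 μM × 6.4664 × 10^5 = 5.00 μM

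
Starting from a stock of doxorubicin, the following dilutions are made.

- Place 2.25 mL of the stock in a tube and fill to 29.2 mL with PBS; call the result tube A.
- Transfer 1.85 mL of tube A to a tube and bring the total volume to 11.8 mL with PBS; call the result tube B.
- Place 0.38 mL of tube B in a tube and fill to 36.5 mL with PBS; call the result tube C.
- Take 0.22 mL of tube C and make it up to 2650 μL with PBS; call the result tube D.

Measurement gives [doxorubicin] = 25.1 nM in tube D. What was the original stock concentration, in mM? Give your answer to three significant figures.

2.40 mM

Step 1: 2.25 mL brought to 29.2 mL → factor 29.2/2.25 = 12.978
Step 2: 1.85 mL brought to 11.8 mL → factor 11.8/1.85 = 6.3784
Step 3: 0.38 mL brought to 36.5 mL → factor 36.5/0.38 = 96.053
Step 4: 0.22 mL brought to 2650 μL → factor 2.65/0.22 = 12.045
Overall dilution factor = 12.978 × 6.3784 × 96.053 × 12.045 = 95773
Stock = 25.1 nM × 95773 = 2.404 × 10^6 nM = 2.40 mM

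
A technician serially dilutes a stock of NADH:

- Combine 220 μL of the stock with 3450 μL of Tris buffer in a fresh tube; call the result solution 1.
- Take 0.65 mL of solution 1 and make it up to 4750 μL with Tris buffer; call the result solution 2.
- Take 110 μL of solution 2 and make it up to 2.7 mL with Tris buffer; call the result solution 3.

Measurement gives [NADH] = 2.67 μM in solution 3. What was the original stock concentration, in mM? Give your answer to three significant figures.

Step 1: 220 μL + 3450 μL = 3670 μL total → factor 3670/220 = 16.682
Step 2: 0.65 mL brought to 4750 μL → factor 4.75/0.65 = 7.3077
Step 3: 110 μL brought to 2.7 mL → factor 2700/110 = 24.545
Overall dilution factor = 16.682 × 7.3077 × 24.545 = 2992.2
Stock = 2.67 μM × 2992.2 = 7989 μM = 7.99 mM

7.99 mM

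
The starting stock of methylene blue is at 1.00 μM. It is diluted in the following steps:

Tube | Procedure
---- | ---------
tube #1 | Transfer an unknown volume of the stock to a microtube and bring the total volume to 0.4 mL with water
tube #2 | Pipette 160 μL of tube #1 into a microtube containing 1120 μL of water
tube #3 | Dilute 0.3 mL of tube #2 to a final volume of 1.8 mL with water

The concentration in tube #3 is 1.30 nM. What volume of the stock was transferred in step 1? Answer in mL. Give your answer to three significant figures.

Step 1: v brought to 0.4 mL → factor = 0.4 mL/v
Step 2: 160 μL + 1120 μL = 1280 μL total → factor 1280/160 = 8
Step 3: 0.3 mL brought to 1.8 mL → factor 1.8/0.3 = 6
Product of known-step factors = 48
Overall factor = 1.00 μM / (1.30 nM) = 769.23
Step-1 factor = 769.23 / 48 = 16.026
v = 0.4 mL / 16.026 = 0.0250 mL

0.0250 mL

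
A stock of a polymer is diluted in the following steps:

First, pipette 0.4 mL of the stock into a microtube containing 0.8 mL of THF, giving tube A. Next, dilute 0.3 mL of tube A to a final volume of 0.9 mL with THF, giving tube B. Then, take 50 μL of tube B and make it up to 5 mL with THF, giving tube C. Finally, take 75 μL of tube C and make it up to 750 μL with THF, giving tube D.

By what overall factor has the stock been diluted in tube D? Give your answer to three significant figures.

Step 1: 0.4 mL + 0.8 mL = 1.2 mL total → factor 1.2/0.4 = 3
Step 2: 0.3 mL brought to 0.9 mL → factor 0.9/0.3 = 3
Step 3: 50 μL brought to 5 mL → factor 5000/50 = 100
Step 4: 75 μL brought to 750 μL → factor 750/75 = 10
Overall dilution factor = 3 × 3 × 100 × 10 = 9000

9.00 × 10^3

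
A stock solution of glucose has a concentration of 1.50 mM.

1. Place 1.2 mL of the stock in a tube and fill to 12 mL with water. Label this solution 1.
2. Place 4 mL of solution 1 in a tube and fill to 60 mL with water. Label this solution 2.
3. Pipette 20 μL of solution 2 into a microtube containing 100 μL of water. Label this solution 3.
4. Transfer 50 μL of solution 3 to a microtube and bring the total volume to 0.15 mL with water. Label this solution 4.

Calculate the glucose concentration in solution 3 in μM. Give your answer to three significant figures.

1.67 μM

Step 1: 1.2 mL brought to 12 mL → factor 12/1.2 = 10
Step 2: 4 mL brought to 60 mL → factor 60/4 = 15
Step 3: 20 μL + 100 μL = 120 μL total → factor 120/20 = 6
Dilution factor through solution 3 = 10 × 15 × 6 = 900
[solution 3] = 1.50 mM / 900 = 0.001667 mM = 1.67 μM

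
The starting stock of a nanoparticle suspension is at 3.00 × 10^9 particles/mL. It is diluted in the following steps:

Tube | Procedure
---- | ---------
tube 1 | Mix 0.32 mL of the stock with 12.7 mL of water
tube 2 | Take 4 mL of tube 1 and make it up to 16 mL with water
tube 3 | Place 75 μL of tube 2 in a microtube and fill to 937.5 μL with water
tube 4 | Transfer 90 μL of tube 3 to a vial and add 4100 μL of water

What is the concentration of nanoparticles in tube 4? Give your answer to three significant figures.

3.17 × 10^4 particles/mL

Step 1: 0.32 mL + 12.7 mL = 13.02 mL total → factor 13.02/0.32 = 40.688
Step 2: 4 mL brought to 16 mL → factor 16/4 = 4
Step 3: 75 μL brought to 937.5 μL → factor 937.5/75 = 12.5
Step 4: 90 μL + 4100 μL = 4190 μL total → factor 4190/90 = 46.556
Overall dilution factor = 40.688 × 4 × 12.5 × 46.556 = 94711
Final = 3.00 × 10^9 particles/mL / 94711 = 3.17 × 10^4 particles/mL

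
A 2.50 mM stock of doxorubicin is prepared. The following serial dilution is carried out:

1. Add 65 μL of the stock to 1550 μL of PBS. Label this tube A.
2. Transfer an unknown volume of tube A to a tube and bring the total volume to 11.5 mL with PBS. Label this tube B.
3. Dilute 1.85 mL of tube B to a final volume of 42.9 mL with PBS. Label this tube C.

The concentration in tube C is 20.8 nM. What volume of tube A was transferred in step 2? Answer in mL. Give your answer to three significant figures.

0.0551 mL

Step 1: 65 μL + 1550 μL = 1615 μL total → factor 1615/65 = 24.846
Step 2: v brought to 11.5 mL → factor = 11.5 mL/v
Step 3: 1.85 mL brought to 42.9 mL → factor 42.9/1.85 = 23.189
Product of known-step factors = 576.16
Overall factor = 2.50 mM / (20.8 nM) = 1.2019 × 10^5
Step-2 factor = 1.2019 × 10^5 / 576.16 = 208.61
v = 11.5 mL / 208.61 = 0.0551 mL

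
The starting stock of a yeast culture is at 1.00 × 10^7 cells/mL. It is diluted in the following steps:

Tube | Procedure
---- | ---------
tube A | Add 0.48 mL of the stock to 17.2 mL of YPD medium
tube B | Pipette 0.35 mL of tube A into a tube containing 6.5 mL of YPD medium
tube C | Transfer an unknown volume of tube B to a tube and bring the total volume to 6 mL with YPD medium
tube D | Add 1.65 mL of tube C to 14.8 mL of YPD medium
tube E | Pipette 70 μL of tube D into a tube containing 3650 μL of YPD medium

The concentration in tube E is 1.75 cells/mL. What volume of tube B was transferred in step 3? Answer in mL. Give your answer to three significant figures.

0.401 mL

Step 1: 0.48 mL + 17.2 mL = 17.68 mL total → factor 17.68/0.48 = 36.833
Step 2: 0.35 mL + 6.5 mL = 6.85 mL total → factor 6.85/0.35 = 19.571
Step 3: v brought to 6 mL → factor = 6 mL/v
Step 4: 1.65 mL + 14.8 mL = 16.45 mL total → factor 16.45/1.65 = 9.9697
Step 5: 70 μL + 3650 μL = 3720 μL total → factor 3720/70 = 53.143
Product of known-step factors = 3.8194 × 10^5
Overall factor = 1.00 × 10^7 cells/mL / (1.75 cells/mL) = 5.7143 × 10^6
Step-3 factor = 5.7143 × 10^6 / 3.8194 × 10^5 = 14.961
v = 6 mL / 14.961 = 0.401 mL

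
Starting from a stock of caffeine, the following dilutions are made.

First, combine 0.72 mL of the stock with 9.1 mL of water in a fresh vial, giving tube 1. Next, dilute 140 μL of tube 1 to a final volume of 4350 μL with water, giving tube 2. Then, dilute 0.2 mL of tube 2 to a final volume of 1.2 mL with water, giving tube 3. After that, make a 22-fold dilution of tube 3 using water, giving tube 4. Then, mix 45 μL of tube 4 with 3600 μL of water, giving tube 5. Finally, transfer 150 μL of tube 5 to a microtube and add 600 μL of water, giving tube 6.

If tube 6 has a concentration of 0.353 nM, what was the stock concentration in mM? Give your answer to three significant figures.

8.00 mM

Step 1: 0.72 mL + 9.1 mL = 9.82 mL total → factor 9.82/0.72 = 13.639
Step 2: 140 μL brought to 4350 μL → factor 4350/140 = 31.071
Step 3: 0.2 mL brought to 1.2 mL → factor 1.2/0.2 = 6
Step 4: 22-fold → factor 22
Step 5: 45 μL + 3600 μL = 3645 μL total → factor 3645/45 = 81
Step 6: 150 μL + 600 μL = 750 μL total → factor 750/150 = 5
Overall dilution factor = 13.639 × 31.071 × 6 × 22 × 81 × 5 = 2.2655 × 10^7
Stock = 0.353 nM × 2.2655 × 10^7 = 7.997 × 10^6 nM = 8.00 mM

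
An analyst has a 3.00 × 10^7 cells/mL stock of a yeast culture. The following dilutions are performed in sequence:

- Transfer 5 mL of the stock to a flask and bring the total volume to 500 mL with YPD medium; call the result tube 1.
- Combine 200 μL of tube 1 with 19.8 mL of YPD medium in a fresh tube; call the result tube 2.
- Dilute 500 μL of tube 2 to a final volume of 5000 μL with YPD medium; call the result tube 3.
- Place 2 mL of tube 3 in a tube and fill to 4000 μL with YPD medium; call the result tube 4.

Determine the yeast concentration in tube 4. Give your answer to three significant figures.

150 cells/mL

Step 1: 5 mL brought to 500 mL → factor 500/5 = 100
Step 2: 200 μL + 19.8 mL = 20000 μL total → factor 20000/200 = 100
Step 3: 500 μL brought to 5000 μL → factor 5000/500 = 10
Step 4: 2 mL brought to 4000 μL → factor 4/2 = 2
Overall dilution factor = 100 × 100 × 10 × 2 = 2 × 10^5
Final = 3.00 × 10^7 cells/mL / 2 × 10^5 = 150 cells/mL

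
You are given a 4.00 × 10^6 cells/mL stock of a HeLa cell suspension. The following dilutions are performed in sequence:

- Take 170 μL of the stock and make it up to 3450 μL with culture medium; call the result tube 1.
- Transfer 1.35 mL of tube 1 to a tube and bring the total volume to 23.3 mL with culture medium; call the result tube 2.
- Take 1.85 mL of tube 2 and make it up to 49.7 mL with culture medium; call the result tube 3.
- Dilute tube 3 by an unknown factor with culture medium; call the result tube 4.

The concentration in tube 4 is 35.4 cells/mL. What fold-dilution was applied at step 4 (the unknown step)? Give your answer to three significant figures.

Step 1: 170 μL brought to 3450 μL → factor 3450/170 = 20.294
Step 2: 1.35 mL brought to 23.3 mL → factor 23.3/1.35 = 17.259
Step 3: 1.85 mL brought to 49.7 mL → factor 49.7/1.85 = 26.865
Step 4: unknown factor x
Product of known-step factors = 9409.7
Overall factor = 4.00 × 10^6 cells/mL / (35.4 cells/mL) = 1.1299 × 10^5
x = 1.1299 × 10^5 / 9409.7 = 12.0

12.0-fold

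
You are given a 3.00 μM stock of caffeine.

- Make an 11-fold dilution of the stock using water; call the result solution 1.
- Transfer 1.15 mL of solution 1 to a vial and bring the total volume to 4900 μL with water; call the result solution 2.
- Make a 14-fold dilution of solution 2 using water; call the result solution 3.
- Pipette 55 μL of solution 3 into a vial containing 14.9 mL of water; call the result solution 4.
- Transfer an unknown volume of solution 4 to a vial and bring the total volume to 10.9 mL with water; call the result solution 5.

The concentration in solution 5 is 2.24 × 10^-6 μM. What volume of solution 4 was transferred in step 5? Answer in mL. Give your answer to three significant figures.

1.45 mL

Step 1: 11-fold → factor 11
Step 2: 1.15 mL brought to 4900 μL → factor 4.9/1.15 = 4.2609
Step 3: 14-fold → factor 14
Step 4: 55 μL + 14.9 mL = 14955 μL total → factor 14955/55 = 271.91
Step 5: v brought to 10.9 mL → factor = 10.9 mL/v
Product of known-step factors = 1.7842 × 10^5
Overall factor = 3.00 μM / (2.24 × 10^-6 μM) = 1.3393 × 10^6
Step-5 factor = 1.3393 × 10^6 / 1.7842 × 10^5 = 7.5064
v = 10.9 mL / 7.5064 = 1.45 mL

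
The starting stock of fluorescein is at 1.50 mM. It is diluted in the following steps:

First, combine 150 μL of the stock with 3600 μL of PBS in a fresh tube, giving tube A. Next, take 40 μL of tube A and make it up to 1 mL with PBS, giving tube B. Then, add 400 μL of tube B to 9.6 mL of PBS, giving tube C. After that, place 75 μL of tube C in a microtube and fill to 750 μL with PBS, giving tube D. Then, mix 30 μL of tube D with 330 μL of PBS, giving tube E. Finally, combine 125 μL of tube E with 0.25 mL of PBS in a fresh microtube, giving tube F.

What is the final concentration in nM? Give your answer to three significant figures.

0.267 nM

Step 1: 150 μL + 3600 μL = 3750 μL total → factor 3750/150 = 25
Step 2: 40 μL brought to 1 mL → factor 1000/40 = 25
Step 3: 400 μL + 9.6 mL = 10000 μL total → factor 10000/400 = 25
Step 4: 75 μL brought to 750 μL → factor 750/75 = 10
Step 5: 30 μL + 330 μL = 360 μL total → factor 360/30 = 12
Step 6: 125 μL + 0.25 mL = 375 μL total → factor 375/125 = 3
Overall dilution factor = 25 × 25 × 25 × 10 × 12 × 3 = 5.625 × 10^6
Final = 1.50 mM / 5.625 × 10^6 = 2.667 × 10^-7 mM = 0.267 nM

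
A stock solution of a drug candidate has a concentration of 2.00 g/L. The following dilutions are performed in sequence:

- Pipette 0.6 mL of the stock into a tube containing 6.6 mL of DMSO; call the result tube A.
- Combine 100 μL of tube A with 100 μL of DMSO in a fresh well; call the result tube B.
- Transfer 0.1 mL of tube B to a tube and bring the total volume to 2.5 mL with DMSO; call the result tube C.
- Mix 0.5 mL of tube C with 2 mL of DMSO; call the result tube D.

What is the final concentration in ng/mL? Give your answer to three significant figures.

667 ng/mL

Step 1: 0.6 mL + 6.6 mL = 7.2 mL total → factor 7.2/0.6 = 12
Step 2: 100 μL + 100 μL = 200 μL total → factor 200/100 = 2
Step 3: 0.1 mL brought to 2.5 mL → factor 2.5/0.1 = 25
Step 4: 0.5 mL + 2 mL = 2.5 mL total → factor 2.5/0.5 = 5
Overall dilution factor = 12 × 2 × 25 × 5 = 3000
Final = 2.00 g/L / 3000 = 0.0006667 g/L = 667 ng/mL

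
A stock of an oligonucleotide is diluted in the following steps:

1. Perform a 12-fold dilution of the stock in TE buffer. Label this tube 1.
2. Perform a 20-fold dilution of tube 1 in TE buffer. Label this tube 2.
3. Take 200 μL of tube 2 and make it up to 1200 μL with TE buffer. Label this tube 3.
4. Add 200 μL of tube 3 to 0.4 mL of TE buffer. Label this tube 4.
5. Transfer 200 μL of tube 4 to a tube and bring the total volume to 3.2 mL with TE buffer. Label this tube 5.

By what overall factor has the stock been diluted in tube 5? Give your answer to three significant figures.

6.91 × 10^4

Step 1: 12-fold → factor 12
Step 2: 20-fold → factor 20
Step 3: 200 μL brought to 1200 μL → factor 1200/200 = 6
Step 4: 200 μL + 0.4 mL = 600 μL total → factor 600/200 = 3
Step 5: 200 μL brought to 3.2 mL → factor 3200/200 = 16
Overall dilution factor = 12 × 20 × 6 × 3 × 16 = 69120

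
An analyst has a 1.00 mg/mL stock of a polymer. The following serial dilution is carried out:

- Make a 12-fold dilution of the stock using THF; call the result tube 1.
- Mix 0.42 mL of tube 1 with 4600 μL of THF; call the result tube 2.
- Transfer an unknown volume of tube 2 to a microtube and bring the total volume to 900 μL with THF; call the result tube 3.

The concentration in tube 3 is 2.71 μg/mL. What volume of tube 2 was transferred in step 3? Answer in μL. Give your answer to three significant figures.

350 μL

Step 1: 12-fold → factor 12
Step 2: 0.42 mL + 4600 μL = 5.02 mL total → factor 5.02/0.42 = 11.952
Step 3: v brought to 900 μL → factor = 900 μL/v
Product of known-step factors = 143.43
Overall factor = 1.00 mg/mL / (2.71 μg/mL) = 369
Step-3 factor = 369 / 143.43 = 2.5727
v = 900 μL / 2.5727 = 350 μL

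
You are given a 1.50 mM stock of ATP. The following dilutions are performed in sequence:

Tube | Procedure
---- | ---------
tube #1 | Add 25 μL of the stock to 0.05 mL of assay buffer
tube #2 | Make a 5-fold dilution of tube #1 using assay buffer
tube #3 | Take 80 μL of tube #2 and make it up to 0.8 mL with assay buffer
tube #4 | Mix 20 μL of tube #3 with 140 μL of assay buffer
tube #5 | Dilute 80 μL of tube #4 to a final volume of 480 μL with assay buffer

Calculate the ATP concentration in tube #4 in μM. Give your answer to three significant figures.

Step 1: 25 μL + 0.05 mL = 75 μL total → factor 75/25 = 3
Step 2: 5-fold → factor 5
Step 3: 80 μL brought to 0.8 mL → factor 800/80 = 10
Step 4: 20 μL + 140 μL = 160 μL total → factor 160/20 = 8
Dilution factor through tube #4 = 3 × 5 × 10 × 8 = 1200
[tube #4] = 1.50 mM / 1200 = 0.001250 mM = 1.25 μM

1.25 μM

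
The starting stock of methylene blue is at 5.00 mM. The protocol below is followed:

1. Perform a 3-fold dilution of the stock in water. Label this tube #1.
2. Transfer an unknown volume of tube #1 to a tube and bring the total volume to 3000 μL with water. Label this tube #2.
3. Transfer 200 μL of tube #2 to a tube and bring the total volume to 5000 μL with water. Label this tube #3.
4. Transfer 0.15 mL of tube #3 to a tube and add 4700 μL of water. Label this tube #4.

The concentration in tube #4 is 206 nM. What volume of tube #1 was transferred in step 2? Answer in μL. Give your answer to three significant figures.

300 μL

Step 1: 3-fold → factor 3
Step 2: v brought to 3000 μL → factor = 3000 μL/v
Step 3: 200 μL brought to 5000 μL → factor 5000/200 = 25
Step 4: 0.15 mL + 4700 μL = 4.85 mL total → factor 4.85/0.15 = 32.333
Product of known-step factors = 2425
Overall factor = 5.00 mM / (206 nM) = 24272
Step-2 factor = 24272 / 2425 = 10.009
v = 3000 μL / 10.009 = 300 μL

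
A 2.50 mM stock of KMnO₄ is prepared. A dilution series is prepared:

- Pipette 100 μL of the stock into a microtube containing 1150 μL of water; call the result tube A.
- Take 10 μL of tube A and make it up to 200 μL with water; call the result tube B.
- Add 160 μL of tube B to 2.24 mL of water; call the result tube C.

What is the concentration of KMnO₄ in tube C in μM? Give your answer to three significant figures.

Step 1: 100 μL + 1150 μL = 1250 μL total → factor 1250/100 = 12.5
Step 2: 10 μL brought to 200 μL → factor 200/10 = 20
Step 3: 160 μL + 2.24 mL = 2400 μL total → factor 2400/160 = 15
Overall dilution factor = 12.5 × 20 × 15 = 3750
Final = 2.50 mM / 3750 = 0.0006667 mM = 0.667 μM

0.667 μM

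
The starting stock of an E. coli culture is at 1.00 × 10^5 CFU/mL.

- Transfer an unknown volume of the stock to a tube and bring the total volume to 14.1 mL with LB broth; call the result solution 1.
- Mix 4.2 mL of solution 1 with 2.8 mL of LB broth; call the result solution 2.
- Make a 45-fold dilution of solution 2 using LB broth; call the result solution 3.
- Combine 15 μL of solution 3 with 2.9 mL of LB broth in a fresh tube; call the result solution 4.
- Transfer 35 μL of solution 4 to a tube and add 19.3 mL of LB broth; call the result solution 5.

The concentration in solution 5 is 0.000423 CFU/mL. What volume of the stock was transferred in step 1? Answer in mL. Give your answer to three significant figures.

0.480 mL

Step 1: v brought to 14.1 mL → factor = 14.1 mL/v
Step 2: 4.2 mL + 2.8 mL = 7 mL total → factor 7/4.2 = 1.6667
Step 3: 45-fold → factor 45
Step 4: 15 μL + 2.9 mL = 2915 μL total → factor 2915/15 = 194.33
Step 5: 35 μL + 19.3 mL = 19335 μL total → factor 19335/35 = 552.43
Product of known-step factors = 8.0516 × 10^6
Overall factor = 1.00 × 10^5 CFU/mL / (0.000423 CFU/mL) = 2.3641 × 10^8
Step-1 factor = 2.3641 × 10^8 / 8.0516 × 10^6 = 29.361
v = 14.1 mL / 29.361 = 0.480 mL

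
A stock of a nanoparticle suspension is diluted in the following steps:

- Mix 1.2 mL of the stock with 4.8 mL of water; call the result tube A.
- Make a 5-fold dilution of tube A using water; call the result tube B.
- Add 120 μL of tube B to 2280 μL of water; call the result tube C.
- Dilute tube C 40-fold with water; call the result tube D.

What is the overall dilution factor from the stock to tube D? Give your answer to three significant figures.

2.00 × 10^4

Step 1: 1.2 mL + 4.8 mL = 6 mL total → factor 6/1.2 = 5
Step 2: 5-fold → factor 5
Step 3: 120 μL + 2280 μL = 2400 μL total → factor 2400/120 = 20
Step 4: 40-fold → factor 40
Overall dilution factor = 5 × 5 × 20 × 40 = 20000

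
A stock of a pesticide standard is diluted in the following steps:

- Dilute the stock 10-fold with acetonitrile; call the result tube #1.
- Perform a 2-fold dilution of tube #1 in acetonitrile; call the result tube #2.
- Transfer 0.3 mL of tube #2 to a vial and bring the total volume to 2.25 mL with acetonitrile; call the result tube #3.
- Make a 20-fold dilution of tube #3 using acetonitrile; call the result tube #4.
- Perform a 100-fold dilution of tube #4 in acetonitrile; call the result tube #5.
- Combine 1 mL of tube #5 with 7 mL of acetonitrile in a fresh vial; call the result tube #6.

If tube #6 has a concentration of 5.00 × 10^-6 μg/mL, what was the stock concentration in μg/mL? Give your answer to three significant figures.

Step 1: 10-fold → factor 10
Step 2: 2-fold → factor 2
Step 3: 0.3 mL brought to 2.25 mL → factor 2.25/0.3 = 7.5
Step 4: 20-fold → factor 20
Step 5: 100-fold → factor 100
Step 6: 1 mL + 7 mL = 8 mL total → factor 8/1 = 8
Overall dilution factor = 10 × 2 × 7.5 × 20 × 100 × 8 = 2.4 × 10^6
Stock = 5.00 × 10^-6 μg/mL × 2.4 × 10^6 = 12.0 μg/mL

12.0 μg/mL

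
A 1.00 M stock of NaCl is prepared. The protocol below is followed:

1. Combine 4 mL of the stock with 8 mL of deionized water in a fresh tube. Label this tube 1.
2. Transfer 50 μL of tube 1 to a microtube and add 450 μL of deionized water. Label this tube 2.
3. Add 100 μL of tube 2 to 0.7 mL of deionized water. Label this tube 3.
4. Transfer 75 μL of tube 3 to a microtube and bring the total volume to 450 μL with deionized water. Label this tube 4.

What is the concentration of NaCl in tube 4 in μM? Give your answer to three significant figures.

694 μM

Step 1: 4 mL + 8 mL = 12 mL total → factor 12/4 = 3
Step 2: 50 μL + 450 μL = 500 μL total → factor 500/50 = 10
Step 3: 100 μL + 0.7 mL = 800 μL total → factor 800/100 = 8
Step 4: 75 μL brought to 450 μL → factor 450/75 = 6
Overall dilution factor = 3 × 10 × 8 × 6 = 1440
Final = 1.00 M / 1440 = 0.0006944 M = 694 μM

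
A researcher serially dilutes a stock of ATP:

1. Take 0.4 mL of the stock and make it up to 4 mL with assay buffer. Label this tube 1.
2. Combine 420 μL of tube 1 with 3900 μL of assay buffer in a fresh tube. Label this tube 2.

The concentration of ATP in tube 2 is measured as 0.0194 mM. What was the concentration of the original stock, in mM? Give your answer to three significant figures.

Step 1: 0.4 mL brought to 4 mL → factor 4/0.4 = 10
Step 2: 420 μL + 3900 μL = 4320 μL total → factor 4320/420 = 10.286
Overall dilution factor = 10 × 10.286 = 102.86
Stock = 0.0194 mM × 102.86 = 2.00 mM

2.00 mM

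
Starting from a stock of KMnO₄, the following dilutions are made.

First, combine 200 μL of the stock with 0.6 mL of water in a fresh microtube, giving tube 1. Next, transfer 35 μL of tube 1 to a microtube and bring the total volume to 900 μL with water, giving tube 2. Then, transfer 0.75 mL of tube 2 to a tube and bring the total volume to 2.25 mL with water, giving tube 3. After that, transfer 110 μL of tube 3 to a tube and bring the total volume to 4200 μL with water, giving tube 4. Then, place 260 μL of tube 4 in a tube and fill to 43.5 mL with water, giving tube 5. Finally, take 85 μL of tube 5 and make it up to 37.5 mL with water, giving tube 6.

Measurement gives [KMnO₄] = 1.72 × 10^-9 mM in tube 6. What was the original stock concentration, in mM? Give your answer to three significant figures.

1.50 mM

Step 1: 200 μL + 0.6 mL = 800 μL total → factor 800/200 = 4
Step 2: 35 μL brought to 900 μL → factor 900/35 = 25.714
Step 3: 0.75 mL brought to 2.25 mL → factor 2.25/0.75 = 3
Step 4: 110 μL brought to 4200 μL → factor 4200/110 = 38.182
Step 5: 260 μL brought to 43.5 mL → factor 43500/260 = 167.31
Step 6: 85 μL brought to 37.5 mL → factor 37500/85 = 441.18
Overall dilution factor = 4 × 25.714 × 3 × 38.182 × 167.31 × 441.18 = 8.6964 × 10^8
Stock = 1.72 × 10^-9 mM × 8.6964 × 10^8 = 1.50 mM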